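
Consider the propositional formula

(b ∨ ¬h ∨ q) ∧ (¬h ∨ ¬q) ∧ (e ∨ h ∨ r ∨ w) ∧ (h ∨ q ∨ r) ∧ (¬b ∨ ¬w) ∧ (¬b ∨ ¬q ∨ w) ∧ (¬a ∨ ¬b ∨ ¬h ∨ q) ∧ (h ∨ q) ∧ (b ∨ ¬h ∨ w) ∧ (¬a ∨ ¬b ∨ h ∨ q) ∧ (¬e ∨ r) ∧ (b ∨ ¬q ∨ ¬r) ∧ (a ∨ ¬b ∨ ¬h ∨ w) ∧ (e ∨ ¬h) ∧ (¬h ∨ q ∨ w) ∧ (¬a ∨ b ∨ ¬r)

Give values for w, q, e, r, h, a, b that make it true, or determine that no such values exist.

Set w = True.
  then (¬b ∨ ¬w) forces b = False.
Set q = True.
  then (¬h ∨ ¬q) forces h = False.
  then (b ∨ ¬q ∨ ¬r) forces r = False.
  then (¬e ∨ r) forces e = False.
Set a = True.
All clauses satisfied.

w=T, q=T, e=F, r=F, h=F, a=T, b=F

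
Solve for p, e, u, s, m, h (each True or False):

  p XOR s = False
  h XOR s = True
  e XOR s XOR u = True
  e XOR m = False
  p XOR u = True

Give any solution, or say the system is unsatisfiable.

p=F; e=F; u=T; s=F; m=F; h=T

p XOR s = F XOR F = False ✓
h XOR s = T XOR F = True ✓
e XOR s XOR u = F XOR F XOR T = True ✓
e XOR m = F XOR F = False ✓
p XOR u = F XOR T = True ✓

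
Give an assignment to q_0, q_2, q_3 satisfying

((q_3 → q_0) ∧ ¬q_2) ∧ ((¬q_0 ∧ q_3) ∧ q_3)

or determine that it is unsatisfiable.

The formula is unsatisfiable.

Case q_3 = True: the formula simplifies to (q_0 ∧ ¬q_2) ∧ ¬q_0.
  q_0 = True: the conjunct ¬q_0 is False.
  q_0 = False: the conjunct q_0 is False.
Case q_3 = False: the conjunct q_3 is False.
Both cases fail — unsatisfiable.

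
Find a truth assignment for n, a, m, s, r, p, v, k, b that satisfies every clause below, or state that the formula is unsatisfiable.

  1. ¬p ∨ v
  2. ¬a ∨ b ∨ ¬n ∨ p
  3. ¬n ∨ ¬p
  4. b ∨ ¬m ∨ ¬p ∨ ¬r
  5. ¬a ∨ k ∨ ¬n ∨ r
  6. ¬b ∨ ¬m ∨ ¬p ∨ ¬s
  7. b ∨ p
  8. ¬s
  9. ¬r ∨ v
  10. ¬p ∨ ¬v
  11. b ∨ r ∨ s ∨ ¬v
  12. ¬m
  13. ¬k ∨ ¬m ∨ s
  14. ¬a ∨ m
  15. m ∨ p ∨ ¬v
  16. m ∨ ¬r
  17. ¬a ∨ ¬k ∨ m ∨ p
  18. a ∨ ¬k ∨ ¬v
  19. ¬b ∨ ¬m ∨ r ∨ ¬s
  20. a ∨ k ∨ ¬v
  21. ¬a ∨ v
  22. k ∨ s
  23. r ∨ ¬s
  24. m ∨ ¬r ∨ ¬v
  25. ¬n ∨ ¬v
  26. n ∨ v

n=T; a=F; m=F; s=F; r=F; p=F; v=F; k=T; b=T

Unit clause (¬s) forces s = False.
Unit clause (¬m) forces m = False.
In (¬a ∨ m) only ¬a is left, so a = False.
In (m ∨ ¬r) only ¬r is left, so r = False.
In (k ∨ s) only k is left, so k = True.
In (a ∨ ¬k ∨ ¬v) only ¬v is left, so v = False.
In (n ∨ v) only n is left, so n = True.
In (¬p ∨ v) only ¬p is left, so p = False.
In (b ∨ p) only b is left, so b = True.
All clauses satisfied.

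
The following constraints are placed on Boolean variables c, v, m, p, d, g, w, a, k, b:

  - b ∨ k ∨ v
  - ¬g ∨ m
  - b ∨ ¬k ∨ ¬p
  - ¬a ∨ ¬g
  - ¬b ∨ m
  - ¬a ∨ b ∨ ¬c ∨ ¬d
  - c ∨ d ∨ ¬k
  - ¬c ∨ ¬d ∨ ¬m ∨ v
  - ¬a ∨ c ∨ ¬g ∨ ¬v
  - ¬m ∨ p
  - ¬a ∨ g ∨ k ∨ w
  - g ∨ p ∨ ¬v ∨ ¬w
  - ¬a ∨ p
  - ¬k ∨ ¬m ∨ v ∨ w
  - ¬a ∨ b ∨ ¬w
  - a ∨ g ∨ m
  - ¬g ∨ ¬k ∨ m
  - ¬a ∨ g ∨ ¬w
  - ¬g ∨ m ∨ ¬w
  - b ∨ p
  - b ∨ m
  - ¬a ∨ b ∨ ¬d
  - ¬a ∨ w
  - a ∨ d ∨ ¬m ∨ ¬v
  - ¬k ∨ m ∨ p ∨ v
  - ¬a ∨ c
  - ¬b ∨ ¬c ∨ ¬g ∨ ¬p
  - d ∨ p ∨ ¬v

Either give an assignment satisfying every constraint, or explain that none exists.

Set c = True.
Set v = True.
Try m = False:
  (¬g ∨ m) forces g = False.
  (¬b ∨ m) forces b = False.
  clause (b ∨ m) is falsified — backtrack.
So m = True.
  then (¬m ∨ p) forces p = True.
Set d = True.
Set g = True.
  then (¬a ∨ ¬g) forces a = False.
  then (¬b ∨ ¬c ∨ ¬g ∨ ¬p) forces b = False.
  then (b ∨ ¬k ∨ ¬p) forces k = False.
Set w = True.
All clauses satisfied.

c = True, v = True, m = True, p = True, d = True, g = True, w = True, a = False, k = False, b = False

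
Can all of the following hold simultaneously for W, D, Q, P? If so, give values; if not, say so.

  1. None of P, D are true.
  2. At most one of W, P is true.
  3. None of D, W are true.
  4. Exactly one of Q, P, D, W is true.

W = False, D = False, Q = True, P = False

  (1) {P, D}: 0 true — none ✓
  (2) {W, P}: 0 true — at most one ✓
  (3) {D, W}: 0 true — none ✓
  (4) {Q, P, D, W}: 1 true — exactly one ✓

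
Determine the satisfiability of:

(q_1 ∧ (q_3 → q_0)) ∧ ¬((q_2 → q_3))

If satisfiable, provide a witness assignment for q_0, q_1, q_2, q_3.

q_0 = False; q_1 = True; q_2 = True; q_3 = False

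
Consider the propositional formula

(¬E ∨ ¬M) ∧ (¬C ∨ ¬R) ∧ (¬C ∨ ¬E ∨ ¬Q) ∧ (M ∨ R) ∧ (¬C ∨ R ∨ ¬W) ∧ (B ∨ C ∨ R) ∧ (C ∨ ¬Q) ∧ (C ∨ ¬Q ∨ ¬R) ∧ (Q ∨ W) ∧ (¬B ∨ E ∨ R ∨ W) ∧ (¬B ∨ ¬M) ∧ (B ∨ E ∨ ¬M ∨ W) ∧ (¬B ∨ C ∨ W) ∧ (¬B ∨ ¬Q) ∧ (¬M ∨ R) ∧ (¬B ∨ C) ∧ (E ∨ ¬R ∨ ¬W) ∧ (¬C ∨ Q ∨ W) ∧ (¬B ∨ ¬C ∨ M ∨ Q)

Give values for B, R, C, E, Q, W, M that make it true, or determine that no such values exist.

B = False; R = True; C = False; E = True; Q = False; W = True; M = False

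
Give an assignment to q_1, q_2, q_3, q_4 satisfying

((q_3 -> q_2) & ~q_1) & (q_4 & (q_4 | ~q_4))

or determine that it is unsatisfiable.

q_1 = False, q_2 = True, q_3 = False, q_4 = True

  (q_3 -> q_2) & ~q_1 = True
    q_3 -> q_2 = True
    ~q_1 = True
  q_4 & (q_4 | ~q_4) = True
    q_4 | ~q_4 = True
      ~q_4 = False
Both conjuncts True, so the formula holds.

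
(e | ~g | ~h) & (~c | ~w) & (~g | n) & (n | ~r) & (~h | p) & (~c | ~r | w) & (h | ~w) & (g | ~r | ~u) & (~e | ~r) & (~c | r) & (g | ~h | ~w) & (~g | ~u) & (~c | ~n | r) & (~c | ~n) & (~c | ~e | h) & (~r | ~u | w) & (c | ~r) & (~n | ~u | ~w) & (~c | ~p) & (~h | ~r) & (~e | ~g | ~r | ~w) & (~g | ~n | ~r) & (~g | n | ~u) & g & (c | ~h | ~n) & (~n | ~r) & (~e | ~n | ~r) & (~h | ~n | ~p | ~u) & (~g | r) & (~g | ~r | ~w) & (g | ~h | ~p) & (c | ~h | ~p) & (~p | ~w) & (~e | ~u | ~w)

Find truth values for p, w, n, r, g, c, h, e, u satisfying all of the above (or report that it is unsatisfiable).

Case r = True:
  (n | ~r) forces n = True.
  Clause (~n | ~r) is falsified — contradiction.
Case r = False:
  (~c | r) forces c = False.
  (g) forces g = True.
  Clause (~g | r) is falsified — contradiction.
Both cases fail, so the formula is unsatisfiable.

The formula is unsatisfiable.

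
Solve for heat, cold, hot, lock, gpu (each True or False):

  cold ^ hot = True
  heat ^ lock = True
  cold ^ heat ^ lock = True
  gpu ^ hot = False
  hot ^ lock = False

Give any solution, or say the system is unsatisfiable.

heat: False; cold: False; hot: True; lock: True; gpu: True

cold ^ hot = F ^ T = True ✓
heat ^ lock = F ^ T = True ✓
cold ^ heat ^ lock = F ^ F ^ T = True ✓
gpu ^ hot = T ^ T = False ✓
hot ^ lock = T ^ T = False ✓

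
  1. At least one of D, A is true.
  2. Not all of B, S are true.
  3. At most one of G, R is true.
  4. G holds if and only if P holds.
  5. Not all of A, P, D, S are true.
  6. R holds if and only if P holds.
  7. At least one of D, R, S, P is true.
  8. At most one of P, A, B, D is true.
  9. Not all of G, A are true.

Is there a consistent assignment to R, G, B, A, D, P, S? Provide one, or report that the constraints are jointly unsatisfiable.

R = False, G = False, B = False, A = False, D = True, P = False, S = False

  (1) {D, A}: 1 true — at least one ✓
  (2) {B, S}: 0/2 true — not all ✓
  (3) {G, R}: 0 true — at most one ✓
  (4) G=F, P=F — same ✓
  (5) {A, P, D, S}: 1/4 true — not all ✓
  (6) R=F, P=F — same ✓
  (7) {D, R, S, P}: 1 true — at least one ✓
  (8) {P, A, B, D}: 1 true — at most one ✓
  (9) {G, A}: 0/2 true — not all ✓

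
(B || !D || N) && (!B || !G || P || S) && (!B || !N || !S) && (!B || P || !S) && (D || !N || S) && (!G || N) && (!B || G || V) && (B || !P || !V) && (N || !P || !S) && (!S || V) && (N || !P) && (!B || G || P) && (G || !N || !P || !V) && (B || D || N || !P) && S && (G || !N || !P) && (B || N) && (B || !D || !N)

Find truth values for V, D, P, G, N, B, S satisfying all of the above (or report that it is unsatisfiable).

Unit clause (S) forces S = True.
In (!S || V) only V is left, so V = True.
Set D = False.
Set P = False.
  then (!B || P || !S) forces B = False.
  then (B || N) forces N = True.
Set G = False.
All clauses satisfied.

V: True; D: False; P: False; G: False; N: True; B: False; S: True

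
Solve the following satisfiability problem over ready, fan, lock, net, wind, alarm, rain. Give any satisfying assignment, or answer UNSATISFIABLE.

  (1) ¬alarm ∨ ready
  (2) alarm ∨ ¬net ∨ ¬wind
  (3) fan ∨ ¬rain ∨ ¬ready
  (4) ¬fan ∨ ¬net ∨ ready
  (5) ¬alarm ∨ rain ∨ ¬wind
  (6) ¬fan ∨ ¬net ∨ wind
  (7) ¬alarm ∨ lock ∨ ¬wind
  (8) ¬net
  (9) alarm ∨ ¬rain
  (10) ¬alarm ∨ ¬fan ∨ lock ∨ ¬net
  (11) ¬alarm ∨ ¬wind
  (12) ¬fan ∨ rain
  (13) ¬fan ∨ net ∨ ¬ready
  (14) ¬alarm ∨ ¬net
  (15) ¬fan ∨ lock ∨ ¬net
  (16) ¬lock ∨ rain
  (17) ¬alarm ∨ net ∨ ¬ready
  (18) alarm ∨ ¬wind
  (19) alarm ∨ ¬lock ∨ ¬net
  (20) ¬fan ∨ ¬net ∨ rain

ready = False; fan = False; lock = False; net = False; wind = False; alarm = False; rain = False

Unit clause (¬net) forces net = False.
Set ready = False.
  then (¬alarm ∨ ready) forces alarm = False.
  then (alarm ∨ ¬rain) forces rain = False.
  then (¬fan ∨ rain) forces fan = False.
  then (¬lock ∨ rain) forces lock = False.
  then (alarm ∨ ¬wind) forces wind = False.
All clauses satisfied.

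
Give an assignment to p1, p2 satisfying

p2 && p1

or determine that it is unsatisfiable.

p1=T, p2=T

Both conjuncts True, so the formula holds.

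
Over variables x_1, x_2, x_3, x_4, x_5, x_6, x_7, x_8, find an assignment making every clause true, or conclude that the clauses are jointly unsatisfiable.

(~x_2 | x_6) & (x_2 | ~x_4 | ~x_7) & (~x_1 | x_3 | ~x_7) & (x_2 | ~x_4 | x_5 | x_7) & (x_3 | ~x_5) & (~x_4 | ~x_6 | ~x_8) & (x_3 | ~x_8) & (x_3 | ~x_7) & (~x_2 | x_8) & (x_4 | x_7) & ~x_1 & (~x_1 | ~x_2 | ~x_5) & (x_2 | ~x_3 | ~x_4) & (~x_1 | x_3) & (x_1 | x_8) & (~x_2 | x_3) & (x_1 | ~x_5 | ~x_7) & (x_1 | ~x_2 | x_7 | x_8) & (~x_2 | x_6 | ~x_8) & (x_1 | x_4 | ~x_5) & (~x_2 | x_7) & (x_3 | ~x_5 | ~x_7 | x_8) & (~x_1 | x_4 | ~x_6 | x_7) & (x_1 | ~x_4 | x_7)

x_1 = False, x_2 = True, x_3 = True, x_4 = False, x_5 = False, x_6 = True, x_7 = True, x_8 = True

Unit clause (~x_1) forces x_1 = False.
In (x_1 | x_8) only x_8 is left, so x_8 = True.
In (x_3 | ~x_8) only x_3 is left, so x_3 = True.
Set x_2 = True.
  then (~x_2 | x_6) forces x_6 = True.
  then (~x_4 | ~x_6 | ~x_8) forces x_4 = False.
  then (x_4 | x_7) forces x_7 = True.
  then (x_1 | ~x_5 | ~x_7) forces x_5 = False.
All clauses satisfied.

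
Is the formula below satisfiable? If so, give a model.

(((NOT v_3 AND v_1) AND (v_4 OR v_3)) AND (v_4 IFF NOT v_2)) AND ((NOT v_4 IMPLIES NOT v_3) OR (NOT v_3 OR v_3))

v_1: True; v_2: False; v_3: False; v_4: True

  ((NOT v_3 AND v_1) AND (v_4 OR v_3)) AND (v_4 IFF NOT v_2) = True
    (NOT v_3 AND v_1) AND (v_4 OR v_3) = True
      NOT v_3 AND v_1 = True
        NOT v_3 = True
      v_4 OR v_3 = True
    v_4 IFF NOT v_2 = True
      NOT v_2 = True
  (NOT v_4 IMPLIES NOT v_3) OR (NOT v_3 OR v_3) = True
    NOT v_4 IMPLIES NOT v_3 = True
      NOT v_4 = False
      NOT v_3 = True
    NOT v_3 OR v_3 = True
      NOT v_3 = True
Both conjuncts True, so the formula holds.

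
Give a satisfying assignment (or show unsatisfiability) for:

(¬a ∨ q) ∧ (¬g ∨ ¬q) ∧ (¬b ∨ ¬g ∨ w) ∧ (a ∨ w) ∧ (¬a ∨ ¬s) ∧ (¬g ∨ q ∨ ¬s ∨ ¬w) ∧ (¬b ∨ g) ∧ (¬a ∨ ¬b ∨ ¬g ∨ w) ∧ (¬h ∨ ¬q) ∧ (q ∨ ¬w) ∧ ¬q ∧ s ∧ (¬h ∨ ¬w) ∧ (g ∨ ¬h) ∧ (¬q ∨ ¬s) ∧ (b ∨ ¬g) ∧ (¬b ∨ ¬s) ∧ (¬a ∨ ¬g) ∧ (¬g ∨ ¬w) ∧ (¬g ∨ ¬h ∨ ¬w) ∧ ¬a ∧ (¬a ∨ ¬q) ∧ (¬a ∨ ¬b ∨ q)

The formula is unsatisfiable.

Case a = True:
  Clause (¬a) is falsified — contradiction.
Case a = False:
  (a ∨ w) forces w = True.
  (q ∨ ¬w) forces q = True.
  Clause (¬q) is falsified — contradiction.
Both cases fail, so the formula is unsatisfiable.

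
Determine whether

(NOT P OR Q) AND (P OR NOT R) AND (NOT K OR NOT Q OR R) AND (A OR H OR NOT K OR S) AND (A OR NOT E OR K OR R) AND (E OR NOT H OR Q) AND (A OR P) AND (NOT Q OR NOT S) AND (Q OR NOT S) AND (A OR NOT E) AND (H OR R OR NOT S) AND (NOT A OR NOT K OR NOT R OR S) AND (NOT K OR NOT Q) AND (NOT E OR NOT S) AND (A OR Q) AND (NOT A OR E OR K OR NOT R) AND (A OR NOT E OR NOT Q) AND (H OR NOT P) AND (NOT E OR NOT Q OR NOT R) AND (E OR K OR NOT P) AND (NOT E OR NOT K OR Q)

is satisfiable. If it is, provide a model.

A: True, K: False, P: False, Q: False, R: False, S: False, H: False, E: False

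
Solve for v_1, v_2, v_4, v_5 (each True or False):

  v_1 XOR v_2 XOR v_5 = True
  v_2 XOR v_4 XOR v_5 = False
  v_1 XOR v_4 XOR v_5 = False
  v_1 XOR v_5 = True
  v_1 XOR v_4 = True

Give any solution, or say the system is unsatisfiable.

v_1 = False; v_2 = False; v_4 = True; v_5 = True

v_1 XOR v_2 XOR v_5 = F XOR F XOR T = True ✓
v_2 XOR v_4 XOR v_5 = F XOR T XOR T = False ✓
v_1 XOR v_4 XOR v_5 = F XOR T XOR T = False ✓
v_1 XOR v_5 = F XOR T = True ✓
v_1 XOR v_4 = F XOR T = True ✓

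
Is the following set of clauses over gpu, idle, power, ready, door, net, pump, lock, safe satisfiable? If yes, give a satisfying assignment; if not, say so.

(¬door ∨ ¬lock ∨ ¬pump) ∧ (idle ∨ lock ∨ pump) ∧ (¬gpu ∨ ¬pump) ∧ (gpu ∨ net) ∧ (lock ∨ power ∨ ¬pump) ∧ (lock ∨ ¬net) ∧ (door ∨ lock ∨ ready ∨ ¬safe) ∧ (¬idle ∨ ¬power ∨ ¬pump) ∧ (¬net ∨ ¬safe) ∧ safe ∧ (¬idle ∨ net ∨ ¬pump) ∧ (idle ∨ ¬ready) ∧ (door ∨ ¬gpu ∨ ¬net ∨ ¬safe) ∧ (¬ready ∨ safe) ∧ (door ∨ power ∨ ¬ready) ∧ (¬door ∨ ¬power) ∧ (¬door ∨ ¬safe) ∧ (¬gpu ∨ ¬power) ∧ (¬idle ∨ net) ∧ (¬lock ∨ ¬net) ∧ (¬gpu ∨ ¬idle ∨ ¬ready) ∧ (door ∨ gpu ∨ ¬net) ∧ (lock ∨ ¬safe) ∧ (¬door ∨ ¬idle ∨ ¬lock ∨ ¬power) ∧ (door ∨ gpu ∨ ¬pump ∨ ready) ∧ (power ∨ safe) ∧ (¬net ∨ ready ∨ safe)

gpu: True; idle: False; power: False; ready: False; door: False; net: False; pump: False; lock: True; safe: True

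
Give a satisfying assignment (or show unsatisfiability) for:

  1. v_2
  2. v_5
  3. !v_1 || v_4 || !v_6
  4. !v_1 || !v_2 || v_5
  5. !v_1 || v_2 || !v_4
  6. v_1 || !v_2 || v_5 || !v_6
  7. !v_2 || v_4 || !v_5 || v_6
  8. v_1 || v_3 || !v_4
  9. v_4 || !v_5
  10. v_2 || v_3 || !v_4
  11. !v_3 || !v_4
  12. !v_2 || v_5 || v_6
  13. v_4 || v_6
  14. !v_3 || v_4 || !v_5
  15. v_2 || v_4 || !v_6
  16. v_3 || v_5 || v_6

Unit clause (v_2) forces v_2 = True.
Unit clause (v_5) forces v_5 = True.
In (v_4 || !v_5) only v_4 is left, so v_4 = True.
In (!v_3 || !v_4) only !v_3 is left, so v_3 = False.
In (v_1 || v_3 || !v_4) only v_1 is left, so v_1 = True.
Set v_6 = False.
All clauses satisfied.

v_1=T, v_2=T, v_3=F, v_4=T, v_5=T, v_6=F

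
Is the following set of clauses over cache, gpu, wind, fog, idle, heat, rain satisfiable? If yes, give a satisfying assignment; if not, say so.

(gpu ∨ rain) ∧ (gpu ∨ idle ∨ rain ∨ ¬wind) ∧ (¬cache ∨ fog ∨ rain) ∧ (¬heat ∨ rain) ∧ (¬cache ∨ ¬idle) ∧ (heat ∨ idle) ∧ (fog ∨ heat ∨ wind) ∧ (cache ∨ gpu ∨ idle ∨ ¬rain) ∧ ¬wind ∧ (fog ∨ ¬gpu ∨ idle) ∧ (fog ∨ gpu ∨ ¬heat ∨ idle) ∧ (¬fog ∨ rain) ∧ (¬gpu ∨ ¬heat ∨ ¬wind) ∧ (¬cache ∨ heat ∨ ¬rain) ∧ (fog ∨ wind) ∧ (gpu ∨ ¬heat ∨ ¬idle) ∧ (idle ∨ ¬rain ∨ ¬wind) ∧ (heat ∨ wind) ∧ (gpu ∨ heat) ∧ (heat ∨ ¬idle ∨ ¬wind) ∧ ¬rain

The formula is unsatisfiable.

Case wind = True:
  Clause (¬wind) is falsified — contradiction.
Case wind = False:
  (fog ∨ wind) forces fog = True.
  (¬fog ∨ rain) forces rain = True.
  Clause (¬rain) is falsified — contradiction.
Both cases fail, so the formula is unsatisfiable.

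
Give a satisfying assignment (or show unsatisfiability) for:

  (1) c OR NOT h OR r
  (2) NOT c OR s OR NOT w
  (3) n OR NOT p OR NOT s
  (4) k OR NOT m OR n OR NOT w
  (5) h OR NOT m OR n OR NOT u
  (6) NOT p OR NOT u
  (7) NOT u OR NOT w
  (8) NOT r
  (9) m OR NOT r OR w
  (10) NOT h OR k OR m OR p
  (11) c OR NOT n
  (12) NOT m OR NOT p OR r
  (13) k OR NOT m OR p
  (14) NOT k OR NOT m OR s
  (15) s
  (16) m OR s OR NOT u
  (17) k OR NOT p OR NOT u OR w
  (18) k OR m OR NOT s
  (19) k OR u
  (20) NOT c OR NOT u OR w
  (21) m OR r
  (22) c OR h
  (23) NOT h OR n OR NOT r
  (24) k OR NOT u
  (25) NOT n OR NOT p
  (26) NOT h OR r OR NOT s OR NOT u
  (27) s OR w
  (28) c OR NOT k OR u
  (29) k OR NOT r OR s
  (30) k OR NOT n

s: True; c: True; r: False; k: True; p: False; n: False; w: True; h: False; u: False; m: True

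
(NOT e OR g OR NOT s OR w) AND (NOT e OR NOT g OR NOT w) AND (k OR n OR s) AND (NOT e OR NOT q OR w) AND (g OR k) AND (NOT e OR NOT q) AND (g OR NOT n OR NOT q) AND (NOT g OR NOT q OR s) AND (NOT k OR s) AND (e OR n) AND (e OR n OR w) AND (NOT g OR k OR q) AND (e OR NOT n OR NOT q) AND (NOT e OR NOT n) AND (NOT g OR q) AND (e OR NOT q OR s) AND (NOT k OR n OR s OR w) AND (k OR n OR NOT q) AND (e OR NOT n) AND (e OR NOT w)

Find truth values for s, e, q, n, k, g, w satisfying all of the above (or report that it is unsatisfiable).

s = True; e = True; q = False; n = False; k = True; g = False; w = True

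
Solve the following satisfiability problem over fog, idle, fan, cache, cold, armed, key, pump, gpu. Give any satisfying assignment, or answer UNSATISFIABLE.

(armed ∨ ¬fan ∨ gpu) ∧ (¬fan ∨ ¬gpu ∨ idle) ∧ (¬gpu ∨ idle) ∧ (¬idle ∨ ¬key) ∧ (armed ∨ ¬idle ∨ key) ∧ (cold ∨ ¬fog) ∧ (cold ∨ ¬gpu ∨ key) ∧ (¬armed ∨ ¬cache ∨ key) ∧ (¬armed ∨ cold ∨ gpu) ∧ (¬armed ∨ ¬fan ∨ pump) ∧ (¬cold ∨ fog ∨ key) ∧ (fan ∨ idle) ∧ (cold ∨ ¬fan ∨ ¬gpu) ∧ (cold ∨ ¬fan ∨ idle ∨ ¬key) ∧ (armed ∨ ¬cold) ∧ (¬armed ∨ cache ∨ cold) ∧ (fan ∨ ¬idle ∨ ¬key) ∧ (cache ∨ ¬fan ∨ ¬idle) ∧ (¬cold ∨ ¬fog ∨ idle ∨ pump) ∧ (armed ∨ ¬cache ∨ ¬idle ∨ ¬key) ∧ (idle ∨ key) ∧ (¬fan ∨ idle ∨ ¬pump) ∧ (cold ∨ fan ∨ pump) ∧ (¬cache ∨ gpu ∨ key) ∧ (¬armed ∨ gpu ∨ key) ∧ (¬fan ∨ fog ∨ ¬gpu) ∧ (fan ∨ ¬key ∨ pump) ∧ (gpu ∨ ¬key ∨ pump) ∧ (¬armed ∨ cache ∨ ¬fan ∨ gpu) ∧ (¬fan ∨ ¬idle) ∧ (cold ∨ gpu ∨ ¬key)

fog: True; idle: True; fan: False; cache: False; cold: True; armed: True; key: False; pump: True; gpu: True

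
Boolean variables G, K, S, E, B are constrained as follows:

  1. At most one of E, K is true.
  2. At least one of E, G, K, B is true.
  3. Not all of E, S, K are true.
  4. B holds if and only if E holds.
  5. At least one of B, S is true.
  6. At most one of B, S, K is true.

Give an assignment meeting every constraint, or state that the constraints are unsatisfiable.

G = False, K = False, S = False, E = True, B = True

  (1) {E, K}: 1 true — at most one ✓
  (2) {E, G, K, B}: 2 true — at least one ✓
  (3) {E, S, K}: 1/3 true — not all ✓
  (4) B=T, E=T — same ✓
  (5) {B, S}: 1 true — at least one ✓
  (6) {B, S, K}: 1 true — at most one ✓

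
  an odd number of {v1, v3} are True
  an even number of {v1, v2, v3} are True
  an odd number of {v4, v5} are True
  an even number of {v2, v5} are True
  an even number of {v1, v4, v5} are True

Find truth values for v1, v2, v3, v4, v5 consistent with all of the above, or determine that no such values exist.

v1 = True, v2 = True, v3 = False, v4 = False, v5 = True

{v1, v3}: 1 true → odd ✓
{v1, v2, v3}: 2 true → even ✓
{v4, v5}: 1 true → odd ✓
{v2, v5}: 2 true → even ✓
{v1, v4, v5}: 2 true → even ✓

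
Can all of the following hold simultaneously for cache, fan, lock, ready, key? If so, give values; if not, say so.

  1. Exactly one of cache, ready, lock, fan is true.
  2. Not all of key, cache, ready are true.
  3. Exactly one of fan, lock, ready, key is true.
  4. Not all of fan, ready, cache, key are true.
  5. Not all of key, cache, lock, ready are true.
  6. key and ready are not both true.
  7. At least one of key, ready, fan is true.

cache = False; fan = True; lock = False; ready = False; key = False

  (1) {cache, ready, lock, fan}: 1 true — exactly one ✓
  (2) {key, cache, ready}: 0/3 true — not all ✓
  (3) {fan, lock, ready, key}: 1 true — exactly one ✓
  (4) {fan, ready, cache, key}: 1/4 true — not all ✓
  (5) {key, cache, lock, ready}: 0/4 true — not all ✓
  (6) key=F, ready=F — not both ✓
  (7) {key, ready, fan}: 1 true — at least one ✓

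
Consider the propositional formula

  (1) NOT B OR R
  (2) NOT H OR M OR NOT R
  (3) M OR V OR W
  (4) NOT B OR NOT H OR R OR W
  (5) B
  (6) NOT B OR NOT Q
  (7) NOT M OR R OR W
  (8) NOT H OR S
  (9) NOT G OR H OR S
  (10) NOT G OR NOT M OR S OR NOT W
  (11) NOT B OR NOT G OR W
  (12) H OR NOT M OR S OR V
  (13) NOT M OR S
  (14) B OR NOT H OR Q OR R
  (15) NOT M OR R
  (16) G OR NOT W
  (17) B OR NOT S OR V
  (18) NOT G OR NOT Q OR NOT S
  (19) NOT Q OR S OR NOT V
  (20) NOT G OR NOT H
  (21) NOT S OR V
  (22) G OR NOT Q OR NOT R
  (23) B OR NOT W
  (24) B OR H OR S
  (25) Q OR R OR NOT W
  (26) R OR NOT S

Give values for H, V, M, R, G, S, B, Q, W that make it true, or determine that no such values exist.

H=F, V=T, M=F, R=T, G=F, S=F, B=T, Q=F, W=F

Unit clause (B) forces B = True.
In (NOT B OR NOT Q) only NOT Q is left, so Q = False.
In (NOT B OR R) only R is left, so R = True.
Set H = False.
Try V = False:
  (NOT S OR V) forces S = False.
  (NOT G OR H OR S) forces G = False.
  (H OR NOT M OR S OR V) forces M = False.
  (M OR V OR W) forces W = True.
  clause (G OR NOT W) is falsified — backtrack.
So V = True.
Set M = False.
Set G = False.
  then (G OR NOT W) forces W = False.
Set S = False.
All clauses satisfied.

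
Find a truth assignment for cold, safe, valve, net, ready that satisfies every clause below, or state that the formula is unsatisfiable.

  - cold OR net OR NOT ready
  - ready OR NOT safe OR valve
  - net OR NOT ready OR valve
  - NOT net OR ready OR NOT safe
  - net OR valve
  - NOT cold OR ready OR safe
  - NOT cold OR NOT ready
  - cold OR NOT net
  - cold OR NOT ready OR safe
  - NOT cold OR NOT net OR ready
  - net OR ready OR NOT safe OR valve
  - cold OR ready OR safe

cold = True, safe = True, valve = True, net = False, ready = False

Set cold = True.
  then (NOT cold OR NOT ready) forces ready = False.
  then (NOT cold OR NOT net OR ready) forces net = False.
  then (net OR valve) forces valve = True.
  then (NOT cold OR ready OR safe) forces safe = True.
All clauses satisfied.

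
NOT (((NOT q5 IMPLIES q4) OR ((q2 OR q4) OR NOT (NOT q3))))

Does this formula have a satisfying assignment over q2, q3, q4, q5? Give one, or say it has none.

q2 = False, q3 = False, q4 = False, q5 = False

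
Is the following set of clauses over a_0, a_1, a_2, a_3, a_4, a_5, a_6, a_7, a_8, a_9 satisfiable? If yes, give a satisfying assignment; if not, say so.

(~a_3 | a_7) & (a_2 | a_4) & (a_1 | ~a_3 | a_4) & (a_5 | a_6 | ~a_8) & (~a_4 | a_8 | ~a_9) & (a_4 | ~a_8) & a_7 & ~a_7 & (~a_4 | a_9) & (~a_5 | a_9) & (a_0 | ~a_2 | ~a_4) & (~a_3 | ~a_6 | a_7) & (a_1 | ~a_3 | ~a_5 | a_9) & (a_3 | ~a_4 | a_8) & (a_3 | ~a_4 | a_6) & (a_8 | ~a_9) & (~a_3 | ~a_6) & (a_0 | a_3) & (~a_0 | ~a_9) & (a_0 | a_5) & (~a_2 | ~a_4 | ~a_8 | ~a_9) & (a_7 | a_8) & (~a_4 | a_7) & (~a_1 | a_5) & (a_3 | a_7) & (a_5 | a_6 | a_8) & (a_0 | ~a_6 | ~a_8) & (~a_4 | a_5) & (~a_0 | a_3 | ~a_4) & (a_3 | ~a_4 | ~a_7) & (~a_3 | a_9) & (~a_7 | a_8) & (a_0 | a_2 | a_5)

Unsatisfiable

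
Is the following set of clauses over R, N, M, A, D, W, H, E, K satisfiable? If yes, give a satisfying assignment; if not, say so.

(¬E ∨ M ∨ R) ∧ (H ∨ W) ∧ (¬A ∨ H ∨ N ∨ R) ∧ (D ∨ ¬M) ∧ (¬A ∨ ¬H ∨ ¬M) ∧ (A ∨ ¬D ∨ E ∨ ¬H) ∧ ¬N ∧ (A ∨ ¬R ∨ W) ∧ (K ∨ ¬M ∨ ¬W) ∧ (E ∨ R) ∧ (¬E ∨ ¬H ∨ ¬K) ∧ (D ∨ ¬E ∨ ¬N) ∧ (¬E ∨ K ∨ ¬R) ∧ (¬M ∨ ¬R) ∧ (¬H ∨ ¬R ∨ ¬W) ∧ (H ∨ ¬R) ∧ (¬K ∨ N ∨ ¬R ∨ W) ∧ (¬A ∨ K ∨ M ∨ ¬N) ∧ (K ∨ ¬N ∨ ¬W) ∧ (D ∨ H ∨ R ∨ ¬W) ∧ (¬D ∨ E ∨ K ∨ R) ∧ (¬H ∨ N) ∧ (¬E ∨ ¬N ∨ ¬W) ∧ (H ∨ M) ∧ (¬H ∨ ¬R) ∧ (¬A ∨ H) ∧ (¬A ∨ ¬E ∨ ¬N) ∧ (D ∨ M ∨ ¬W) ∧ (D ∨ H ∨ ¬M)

Unit clause (¬N) forces N = False.
In (¬H ∨ N) only ¬H is left, so H = False.
In (H ∨ M) only M is left, so M = True.
In (¬A ∨ H) only ¬A is left, so A = False.
In (D ∨ H ∨ ¬M) only D is left, so D = True.
In (H ∨ W) only W is left, so W = True.
In (K ∨ ¬M ∨ ¬W) only K is left, so K = True.
In (¬M ∨ ¬R) only ¬R is left, so R = False.
In (E ∨ R) only E is left, so E = True.
All clauses satisfied.

R=F; N=F; M=T; A=F; D=T; W=T; H=F; E=T; K=T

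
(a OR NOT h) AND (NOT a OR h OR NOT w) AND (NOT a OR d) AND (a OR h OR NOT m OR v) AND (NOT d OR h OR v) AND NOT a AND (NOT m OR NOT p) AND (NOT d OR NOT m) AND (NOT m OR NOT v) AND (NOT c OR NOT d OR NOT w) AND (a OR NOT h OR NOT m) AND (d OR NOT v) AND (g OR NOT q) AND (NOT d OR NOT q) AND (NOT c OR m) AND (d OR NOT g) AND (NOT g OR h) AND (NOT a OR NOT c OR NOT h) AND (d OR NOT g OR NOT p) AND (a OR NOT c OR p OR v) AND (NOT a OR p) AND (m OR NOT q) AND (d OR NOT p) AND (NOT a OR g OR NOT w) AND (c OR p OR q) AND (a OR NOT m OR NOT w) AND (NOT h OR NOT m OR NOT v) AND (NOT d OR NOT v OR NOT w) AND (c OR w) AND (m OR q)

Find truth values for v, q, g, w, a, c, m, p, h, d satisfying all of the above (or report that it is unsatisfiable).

Case a = True:
  Clause (NOT a) is falsified — contradiction.
Case a = False:
  (a OR NOT h) forces h = False.
  (NOT g OR h) forces g = False.
  (g OR NOT q) forces q = False.
  (m OR q) forces m = True.
  (a OR h OR NOT m OR v) forces v = True.
  Clause (NOT m OR NOT v) is falsified — contradiction.
Both cases fail, so the formula is unsatisfiable.

Unsatisfiable — no assignment works.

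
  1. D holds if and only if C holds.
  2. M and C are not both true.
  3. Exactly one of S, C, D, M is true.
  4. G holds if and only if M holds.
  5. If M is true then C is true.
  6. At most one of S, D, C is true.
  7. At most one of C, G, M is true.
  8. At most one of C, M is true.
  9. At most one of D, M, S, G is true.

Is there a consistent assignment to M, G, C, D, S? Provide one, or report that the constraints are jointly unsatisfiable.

M=F, G=F, C=F, D=F, S=T

  (1) D=F, C=F — same ✓
  (2) M=F, C=F — not both ✓
  (3) {S, C, D, M}: 1 true — exactly one ✓
  (4) G=F, M=F — same ✓
  (5) M=F ⇒ C: vacuous ✓
  (6) {S, D, C}: 1 true — at most one ✓
  (7) {C, G, M}: 0 true — at most one ✓
  (8) {C, M}: 0 true — at most one ✓
  (9) {D, M, S, G}: 1 true — at most one ✓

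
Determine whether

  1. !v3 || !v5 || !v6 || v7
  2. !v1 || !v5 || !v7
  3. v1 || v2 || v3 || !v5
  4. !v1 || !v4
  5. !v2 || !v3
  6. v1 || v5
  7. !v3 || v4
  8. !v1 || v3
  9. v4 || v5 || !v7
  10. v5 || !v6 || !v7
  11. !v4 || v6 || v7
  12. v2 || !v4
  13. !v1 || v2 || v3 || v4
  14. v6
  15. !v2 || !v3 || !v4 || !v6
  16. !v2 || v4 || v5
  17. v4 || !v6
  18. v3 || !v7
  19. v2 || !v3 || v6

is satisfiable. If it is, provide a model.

Unit clause (v6) forces v6 = True.
In (v4 || !v6) only v4 is left, so v4 = True.
In (!v1 || !v4) only !v1 is left, so v1 = False.
In (v1 || v5) only v5 is left, so v5 = True.
In (v2 || !v4) only v2 is left, so v2 = True.
In (!v2 || !v3 || !v4 || !v6) only !v3 is left, so v3 = False.
In (v3 || !v7) only !v7 is left, so v7 = False.
All clauses satisfied.

v1: False, v2: True, v3: False, v4: True, v5: True, v6: True, v7: False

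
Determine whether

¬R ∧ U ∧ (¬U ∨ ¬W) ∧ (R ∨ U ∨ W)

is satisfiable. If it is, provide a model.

Unit clause (¬R) forces R = False.
Unit clause (U) forces U = True.
In (¬U ∨ ¬W) only ¬W is left, so W = False.
Check each clause:
  (¬R): ¬R holds.
  (U): U holds.
  (¬U ∨ ¬W): ¬W holds.
  (R ∨ U ∨ W): U holds.
All clauses satisfied.

W: False, R: False, U: True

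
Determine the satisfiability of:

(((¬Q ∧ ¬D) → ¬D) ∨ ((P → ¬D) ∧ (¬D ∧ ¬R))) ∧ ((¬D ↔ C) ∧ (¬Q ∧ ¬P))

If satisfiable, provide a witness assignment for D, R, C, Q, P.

D: True, R: True, C: False, Q: False, P: False

  ((¬Q ∧ ¬D) → ¬D) ∨ ((P → ¬D) ∧ (¬D ∧ ¬R)) = True
    (¬Q ∧ ¬D) → ¬D = True
      ¬Q ∧ ¬D = False
        ¬Q = True
        ¬D = False
      ¬D = False
    (P → ¬D) ∧ (¬D ∧ ¬R) = False
      P → ¬D = True
        ¬D = False
      ¬D ∧ ¬R = False
        ¬D = False
        ¬R = False
  (¬D ↔ C) ∧ (¬Q ∧ ¬P) = True
    ¬D ↔ C = True
      ¬D = False
    ¬Q ∧ ¬P = True
      ¬Q = True
      ¬P = True
Both conjuncts True, so the formula holds.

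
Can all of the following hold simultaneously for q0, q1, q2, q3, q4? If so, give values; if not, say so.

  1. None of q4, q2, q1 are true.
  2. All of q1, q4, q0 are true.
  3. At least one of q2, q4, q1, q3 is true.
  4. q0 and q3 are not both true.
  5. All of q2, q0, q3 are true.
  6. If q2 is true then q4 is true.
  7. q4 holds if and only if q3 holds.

Case q1 = True:
  Constraint (1) is violated (q1=T) — contradiction.
Case q1 = False:
  Constraint (2) is violated (q1=F) — contradiction.
Both cases fail — unsatisfiable.

Unsatisfiable — no assignment works.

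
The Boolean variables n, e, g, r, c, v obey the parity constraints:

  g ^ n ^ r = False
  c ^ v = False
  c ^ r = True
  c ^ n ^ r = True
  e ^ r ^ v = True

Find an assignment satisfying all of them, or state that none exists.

n = False, e = False, g = False, r = False, c = True, v = True

g ^ n ^ r = F ^ F ^ F = False ✓
c ^ v = T ^ T = False ✓
c ^ r = T ^ F = True ✓
c ^ n ^ r = T ^ F ^ F = True ✓
e ^ r ^ v = F ^ F ^ T = True ✓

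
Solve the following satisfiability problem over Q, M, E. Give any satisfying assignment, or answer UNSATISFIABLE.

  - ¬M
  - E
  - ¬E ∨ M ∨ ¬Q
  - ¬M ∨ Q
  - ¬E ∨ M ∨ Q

Case M = True:
  Clause (¬M) is falsified — contradiction.
Case M = False:
  (E) forces E = True.
  (¬E ∨ M ∨ ¬Q) forces Q = False.
  Clause (¬E ∨ M ∨ Q) is falsified — contradiction.
Both cases fail, so the formula is unsatisfiable.

The formula is unsatisfiable.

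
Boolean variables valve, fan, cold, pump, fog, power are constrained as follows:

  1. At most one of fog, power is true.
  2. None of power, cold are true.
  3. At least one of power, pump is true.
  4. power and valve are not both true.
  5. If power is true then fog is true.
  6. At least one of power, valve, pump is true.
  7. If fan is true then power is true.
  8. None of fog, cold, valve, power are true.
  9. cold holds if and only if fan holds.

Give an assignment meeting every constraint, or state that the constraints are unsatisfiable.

valve = False, fan = False, cold = False, pump = True, fog = False, power = False

  (1) {fog, power}: 0 true — at most one ✓
  (2) {power, cold}: 0 true — none ✓
  (3) {power, pump}: 1 true — at least one ✓
  (4) power=F, valve=F — not both ✓
  (5) power=F ⇒ fog: vacuous ✓
  (6) {power, valve, pump}: 1 true — at least one ✓
  (7) fan=F ⇒ power: vacuous ✓
  (8) {fog, cold, valve, power}: 0 true — none ✓
  (9) cold=F, fan=F — same ✓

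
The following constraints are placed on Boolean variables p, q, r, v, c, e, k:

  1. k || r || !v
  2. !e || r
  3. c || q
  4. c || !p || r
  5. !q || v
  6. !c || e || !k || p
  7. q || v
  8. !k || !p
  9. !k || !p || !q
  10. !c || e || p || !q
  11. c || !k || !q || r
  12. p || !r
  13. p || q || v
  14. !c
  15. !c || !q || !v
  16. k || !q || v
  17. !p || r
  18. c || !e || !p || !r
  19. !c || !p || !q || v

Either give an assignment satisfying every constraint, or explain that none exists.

Unit clause (!c) forces c = False.
In (c || q) only q is left, so q = True.
In (!q || v) only v is left, so v = True.
Try p = False:
  (p || !r) forces r = False.
  (k || r || !v) forces k = True.
  clause (c || !k || !q || r) is falsified — backtrack.
So p = True.
  then (c || !p || r) forces r = True.
  then (!k || !p) forces k = False.
  then (c || !e || !p || !r) forces e = False.
All clauses satisfied.

p=T, q=T, r=T, v=T, c=F, e=F, k=F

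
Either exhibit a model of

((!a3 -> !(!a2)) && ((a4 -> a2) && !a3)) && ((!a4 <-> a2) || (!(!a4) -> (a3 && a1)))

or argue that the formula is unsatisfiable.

a1 = False, a2 = True, a3 = False, a4 = False

  (!a3 -> !(!a2)) && ((a4 -> a2) && !a3) = True
    !a3 -> !(!a2) = True
      !a3 = True
      !(!a2) = True
        !a2 = False
    (a4 -> a2) && !a3 = True
      a4 -> a2 = True
      !a3 = True
  (!a4 <-> a2) || (!(!a4) -> (a3 && a1)) = True
    !a4 <-> a2 = True
      !a4 = True
    !(!a4) -> (a3 && a1) = True
      !(!a4) = False
        !a4 = True
      a3 && a1 = False
Both conjuncts True, so the formula holds.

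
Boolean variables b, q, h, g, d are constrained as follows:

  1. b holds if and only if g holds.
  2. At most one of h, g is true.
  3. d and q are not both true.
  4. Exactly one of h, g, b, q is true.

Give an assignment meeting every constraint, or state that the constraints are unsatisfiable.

b = False, q = False, h = True, g = False, d = True

  (1) b=F, g=F — same ✓
  (2) {h, g}: 1 true — at most one ✓
  (3) d=T, q=F — not both ✓
  (4) {h, g, b, q}: 1 true — exactly one ✓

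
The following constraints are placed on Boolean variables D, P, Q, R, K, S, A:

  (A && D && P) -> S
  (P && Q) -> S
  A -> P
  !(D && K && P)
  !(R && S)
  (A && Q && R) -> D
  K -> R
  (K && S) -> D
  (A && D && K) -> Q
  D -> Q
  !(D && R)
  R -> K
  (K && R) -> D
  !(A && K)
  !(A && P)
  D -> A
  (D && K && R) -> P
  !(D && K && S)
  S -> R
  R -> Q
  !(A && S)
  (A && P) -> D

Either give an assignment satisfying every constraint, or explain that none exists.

D=F; P=F; Q=F; R=F; K=F; S=F; A=F

Set D = False.
Set P = False.
  then (!A || P) forces A = False.
Set Q = False.
  then (Q || !R) forces R = False.
  then (R || !S) forces S = False.
  then (!K || R) forces K = False.
All clauses satisfied.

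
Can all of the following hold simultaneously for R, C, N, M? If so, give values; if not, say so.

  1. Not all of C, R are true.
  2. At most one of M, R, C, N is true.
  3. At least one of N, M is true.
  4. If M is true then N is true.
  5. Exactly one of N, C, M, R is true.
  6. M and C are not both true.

R: False; C: False; N: True; M: False

  (1) {C, R}: 0/2 true — not all ✓
  (2) {M, R, C, N}: 1 true — at most one ✓
  (3) {N, M}: 1 true — at least one ✓
  (4) M=F ⇒ N: vacuous ✓
  (5) {N, C, M, R}: 1 true — exactly one ✓
  (6) M=F, C=F — not both ✓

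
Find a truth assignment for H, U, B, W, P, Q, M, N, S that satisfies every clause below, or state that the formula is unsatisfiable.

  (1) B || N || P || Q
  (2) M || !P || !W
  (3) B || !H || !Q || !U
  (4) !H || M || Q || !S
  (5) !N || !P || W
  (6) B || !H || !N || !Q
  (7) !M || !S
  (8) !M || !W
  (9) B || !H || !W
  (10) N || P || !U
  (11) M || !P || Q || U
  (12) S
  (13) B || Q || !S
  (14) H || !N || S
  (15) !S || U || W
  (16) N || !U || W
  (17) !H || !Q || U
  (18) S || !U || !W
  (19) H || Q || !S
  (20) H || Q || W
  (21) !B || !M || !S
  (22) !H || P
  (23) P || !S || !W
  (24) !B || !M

Unit clause (S) forces S = True.
In (!M || !S) only !M is left, so M = False.
Set H = False.
  then (H || Q || !S) forces Q = True.
Try U = False:
  (!S || U || W) forces W = True.
  (M || !P || !W) forces P = False.
  clause (P || !S || !W) is falsified — backtrack.
So U = True.
Set B = False.
Set W = False.
  then (N || !U || W) forces N = True.
  then (!N || !P || W) forces P = False.
All clauses satisfied.

H = False, U = True, B = False, W = False, P = False, Q = True, M = False, N = True, S = True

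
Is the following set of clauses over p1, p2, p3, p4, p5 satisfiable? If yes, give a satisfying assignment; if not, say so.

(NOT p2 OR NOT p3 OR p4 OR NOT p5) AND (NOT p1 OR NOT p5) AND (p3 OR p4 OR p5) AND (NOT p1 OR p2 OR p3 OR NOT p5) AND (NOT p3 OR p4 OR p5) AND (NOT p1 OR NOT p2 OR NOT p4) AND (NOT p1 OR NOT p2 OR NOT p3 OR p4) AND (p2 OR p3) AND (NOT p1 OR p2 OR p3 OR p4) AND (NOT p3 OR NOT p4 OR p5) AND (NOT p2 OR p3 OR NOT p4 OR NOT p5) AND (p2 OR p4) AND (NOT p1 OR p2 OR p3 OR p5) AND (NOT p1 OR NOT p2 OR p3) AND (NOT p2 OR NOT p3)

p1 = False, p2 = False, p3 = True, p4 = True, p5 = True

Set p1 = False.
Set p2 = False.
  then (p2 OR p3) forces p3 = True.
  then (p2 OR p4) forces p4 = True.
  then (NOT p3 OR NOT p4 OR p5) forces p5 = True.
All clauses satisfied.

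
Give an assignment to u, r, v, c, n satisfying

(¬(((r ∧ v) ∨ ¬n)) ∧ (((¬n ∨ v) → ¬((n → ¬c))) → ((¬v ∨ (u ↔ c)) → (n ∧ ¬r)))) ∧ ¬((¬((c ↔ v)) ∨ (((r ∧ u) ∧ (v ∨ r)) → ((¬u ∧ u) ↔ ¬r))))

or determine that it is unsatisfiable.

The formula is unsatisfiable.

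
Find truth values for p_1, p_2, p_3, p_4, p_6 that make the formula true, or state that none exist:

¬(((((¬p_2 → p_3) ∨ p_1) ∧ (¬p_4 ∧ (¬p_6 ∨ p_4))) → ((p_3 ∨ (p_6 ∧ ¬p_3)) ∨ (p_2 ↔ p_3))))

p_1: True; p_2: True; p_3: False; p_4: False; p_6: False

  ¬(((((¬p_2 → p_3) ∨ p_1) ∧ (¬p_4 ∧ (¬p_6 ∨ p_4))) → ((p_3 ∨ (p_6 ∧ ¬p_3)) ∨ (p_2 ↔ p_3)))) = True
    (((¬p_2 → p_3) ∨ p_1) ∧ (¬p_4 ∧ (¬p_6 ∨ p_4))) → ((p_3 ∨ (p_6 ∧ ¬p_3)) ∨ (p_2 ↔ p_3)) = False
      ((¬p_2 → p_3) ∨ p_1) ∧ (¬p_4 ∧ (¬p_6 ∨ p_4)) = True
        (¬p_2 → p_3) ∨ p_1 = True
          ¬p_2 → p_3 = True
            ¬p_2 = False
        ¬p_4 ∧ (¬p_6 ∨ p_4) = True
          ¬p_4 = True
          ¬p_6 ∨ p_4 = True
            ¬p_6 = True
      (p_3 ∨ (p_6 ∧ ¬p_3)) ∨ (p_2 ↔ p_3) = False
        p_3 ∨ (p_6 ∧ ¬p_3) = False
          p_6 ∧ ¬p_3 = False
            ¬p_3 = True
        p_2 ↔ p_3 = False
The formula evaluates to True.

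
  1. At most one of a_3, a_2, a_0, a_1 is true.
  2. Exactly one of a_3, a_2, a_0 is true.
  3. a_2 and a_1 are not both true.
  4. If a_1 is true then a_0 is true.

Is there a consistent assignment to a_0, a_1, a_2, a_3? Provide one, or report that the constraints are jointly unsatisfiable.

a_0 = False, a_1 = False, a_2 = True, a_3 = False

  (1) {a_3, a_2, a_0, a_1}: 1 true — at most one ✓
  (2) {a_3, a_2, a_0}: 1 true — exactly one ✓
  (3) a_2=T, a_1=F — not both ✓
  (4) a_1=F ⇒ a_0: vacuous ✓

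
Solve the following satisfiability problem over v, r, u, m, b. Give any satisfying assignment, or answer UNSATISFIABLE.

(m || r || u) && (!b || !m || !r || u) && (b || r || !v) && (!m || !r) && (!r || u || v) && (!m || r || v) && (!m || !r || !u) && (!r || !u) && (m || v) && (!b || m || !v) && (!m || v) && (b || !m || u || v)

v = True, r = False, u = False, m = True, b = True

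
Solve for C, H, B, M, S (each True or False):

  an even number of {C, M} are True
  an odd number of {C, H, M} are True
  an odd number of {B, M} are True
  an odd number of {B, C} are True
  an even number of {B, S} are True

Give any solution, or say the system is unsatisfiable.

C = False, H = True, B = True, M = False, S = True

{C, M}: 0 true → even ✓
{C, H, M}: 1 true → odd ✓
{B, M}: 1 true → odd ✓
{B, C}: 1 true → odd ✓
{B, S}: 2 true → even ✓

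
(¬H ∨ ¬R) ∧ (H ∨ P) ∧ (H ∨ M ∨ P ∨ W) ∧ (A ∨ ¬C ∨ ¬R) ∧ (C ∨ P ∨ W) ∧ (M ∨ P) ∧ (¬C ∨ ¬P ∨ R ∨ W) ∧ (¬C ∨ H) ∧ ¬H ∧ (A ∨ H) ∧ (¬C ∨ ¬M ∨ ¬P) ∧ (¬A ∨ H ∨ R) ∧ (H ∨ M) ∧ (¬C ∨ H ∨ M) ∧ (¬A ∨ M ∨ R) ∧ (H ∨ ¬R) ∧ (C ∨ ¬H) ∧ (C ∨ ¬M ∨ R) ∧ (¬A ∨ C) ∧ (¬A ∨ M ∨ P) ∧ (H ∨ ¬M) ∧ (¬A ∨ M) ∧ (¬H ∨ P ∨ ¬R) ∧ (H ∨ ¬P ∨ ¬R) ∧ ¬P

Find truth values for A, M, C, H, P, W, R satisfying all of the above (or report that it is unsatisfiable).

The formula is unsatisfiable.

Case H = True:
  Clause (¬H) is falsified — contradiction.
Case H = False:
  (H ∨ P) forces P = True.
  Clause (¬P) is falsified — contradiction.
Both cases fail, so the formula is unsatisfiable.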